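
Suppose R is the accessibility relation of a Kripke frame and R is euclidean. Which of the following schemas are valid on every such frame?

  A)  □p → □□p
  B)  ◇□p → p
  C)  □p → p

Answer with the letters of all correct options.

none

(A) axiom 4: valid iff R is transitive. Such an R need not be transitive — not valid.
(B) ◇□p → p is the dual of axiom B; it is valid on a frame exactly when R is symmetric. Such an R need not be symmetric, so not valid.
(C) □p → p is axiom T; it is valid on a frame exactly when R is reflexive. Such an R need not be reflexive, so not valid.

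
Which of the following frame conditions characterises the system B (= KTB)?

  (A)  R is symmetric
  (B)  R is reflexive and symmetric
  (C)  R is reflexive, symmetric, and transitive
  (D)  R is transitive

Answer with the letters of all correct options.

B

(A) this class determines KB, not B (= KTB).
(B) B (= KTB) is sound and complete for exactly this class.
(C) this class determines S5, not B (= KTB).
(D) this class determines K4, not B (= KTB).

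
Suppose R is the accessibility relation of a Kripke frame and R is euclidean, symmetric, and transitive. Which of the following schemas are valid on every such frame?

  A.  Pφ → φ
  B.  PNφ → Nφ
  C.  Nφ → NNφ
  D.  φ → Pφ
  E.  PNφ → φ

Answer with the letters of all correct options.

B, C, E

(A) Pφ → φ (the converse of T) corresponds to R being a subset of the identity. Such an R need not be a subset of the identity, so not valid.
(B) the dual of axiom 5: valid iff R is euclidean. Every such R is euclidean — valid.
(C) Nφ → NNφ is axiom 4, which corresponds to transitivity. Every such R is transitive — valid.
(D) the dual of axiom T: valid iff R is reflexive. Such an R need not be reflexive — not valid.
(E) PNφ → φ is the dual of axiom B, which corresponds to symmetry. Every such R is symmetric — valid.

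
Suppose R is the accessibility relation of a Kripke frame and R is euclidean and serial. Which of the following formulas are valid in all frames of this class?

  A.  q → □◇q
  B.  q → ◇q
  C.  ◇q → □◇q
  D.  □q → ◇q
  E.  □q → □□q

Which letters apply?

(A) axiom B: valid iff R is symmetric. Such an R need not be symmetric — not valid.
(B) the dual of axiom T: valid iff R is reflexive. Such an R need not be reflexive — not valid.
(C) ◇q → □◇q is axiom 5; it is valid on a frame exactly when R is euclidean. Every such R is euclidean, so valid.
(D) □q → ◇q (axiom D) characterises the serial frames. Every such R is serial — valid.
(E) axiom 4: valid iff R is transitive. Such an R need not be transitive — not valid.

C, D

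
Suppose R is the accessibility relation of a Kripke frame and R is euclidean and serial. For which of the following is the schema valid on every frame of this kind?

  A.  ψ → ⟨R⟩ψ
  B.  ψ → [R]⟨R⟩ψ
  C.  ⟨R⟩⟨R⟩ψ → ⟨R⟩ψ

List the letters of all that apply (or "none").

(A) ψ → ⟨R⟩ψ is the dual of axiom T, which corresponds to reflexivity. Such an R need not be reflexive — not valid.
(B) ψ → [R]⟨R⟩ψ (axiom B) characterises the symmetric frames. Such an R need not be symmetric — not valid.
(C) the dual of axiom 4: valid iff R is transitive. Such an R need not be transitive — not valid.

none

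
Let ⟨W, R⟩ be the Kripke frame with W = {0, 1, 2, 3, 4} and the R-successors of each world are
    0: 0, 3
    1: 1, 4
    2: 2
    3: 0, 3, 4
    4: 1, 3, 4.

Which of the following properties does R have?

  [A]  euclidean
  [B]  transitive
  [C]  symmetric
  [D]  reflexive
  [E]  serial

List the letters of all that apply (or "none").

C, D, E

(A) not euclidean: 3 R 0 and 3 R 4 but not 0 R 4.
(B) not transitive: 0 R 3 and 3 R 4 but not 0 R 4.
(C) symmetric: every R-edge is matched by its reverse.
(D) reflexive: each world relates to itself.
(E) serial: every world has an R-successor.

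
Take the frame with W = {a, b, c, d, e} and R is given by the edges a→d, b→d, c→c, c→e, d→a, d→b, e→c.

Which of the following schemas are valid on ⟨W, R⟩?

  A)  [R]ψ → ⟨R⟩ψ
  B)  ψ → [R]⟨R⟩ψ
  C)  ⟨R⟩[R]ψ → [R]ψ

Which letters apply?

R is symmetric: every R-edge is matched by its reverse.
R is not euclidean: d R a and d R b but not a R b.
R is serial: every world has an R-successor.
(A) [R]ψ → ⟨R⟩ψ is axiom D, which corresponds to seriality. R is serial — valid.
(B) ψ → [R]⟨R⟩ψ is axiom B, which corresponds to symmetry. R is symmetric — valid.
(C) the dual of axiom 5: valid iff R is euclidean. R is not euclidean — not valid.

A, B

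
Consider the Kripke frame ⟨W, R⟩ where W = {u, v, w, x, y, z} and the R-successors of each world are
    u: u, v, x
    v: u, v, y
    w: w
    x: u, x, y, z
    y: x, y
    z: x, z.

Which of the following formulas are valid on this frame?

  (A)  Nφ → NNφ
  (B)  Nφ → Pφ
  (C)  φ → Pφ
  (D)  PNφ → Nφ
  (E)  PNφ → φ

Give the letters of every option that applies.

R is reflexive: each world relates to itself.
R is not symmetric: v R y but not y R v.
R is not transitive: u R v and v R y but not u R y.
R is not euclidean: u R v and u R x but not v R x.
R is serial: every world has an R-successor.
(A) Nφ → NNφ is axiom 4, which corresponds to transitivity. R is not transitive — not valid.
(B) Nφ → Pφ is axiom D, which corresponds to seriality. R is serial — valid.
(C) φ → Pφ (the dual of axiom T) characterises the reflexive frames. R is reflexive — valid.
(D) PNφ → Nφ (the dual of axiom 5) characterises the euclidean frames. R is not euclidean — not valid.
(E) PNφ → φ is the dual of axiom B; it is valid on a frame exactly when R is symmetric. R is not symmetric, so not valid.

B, C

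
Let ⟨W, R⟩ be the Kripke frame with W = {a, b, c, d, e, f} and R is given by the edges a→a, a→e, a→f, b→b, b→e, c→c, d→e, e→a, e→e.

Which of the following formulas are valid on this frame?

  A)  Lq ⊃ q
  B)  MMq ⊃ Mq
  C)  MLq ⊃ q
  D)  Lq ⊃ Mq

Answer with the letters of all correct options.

none

R is not reflexive: not d R d.
R is not symmetric: a R f but not f R a.
R is not transitive: b R e and e R a but not b R a.
R is not serial: f has no R-successor.
(A) Lq ⊃ q is axiom T; it is valid on a frame exactly when R is reflexive. R is not reflexive, so not valid.
(B) the dual of axiom 4: valid iff R is transitive. R is not transitive — not valid.
(C) MLq ⊃ q (the dual of axiom B) characterises the symmetric frames. R is not symmetric — not valid.
(D) Lq ⊃ Mq (axiom D) characterises the serial frames. R is not serial — not valid.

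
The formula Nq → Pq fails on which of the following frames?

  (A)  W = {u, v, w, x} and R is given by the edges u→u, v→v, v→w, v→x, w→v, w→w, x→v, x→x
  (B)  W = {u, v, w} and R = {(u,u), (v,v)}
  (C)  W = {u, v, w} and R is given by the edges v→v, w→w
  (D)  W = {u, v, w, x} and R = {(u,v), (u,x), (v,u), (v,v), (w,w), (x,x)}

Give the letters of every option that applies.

B, C

The schema Nq → Pq is axiom D; it is valid on a frame iff R is serial.
(A) R is serial (every world has an R-successor), so the schema is valid here.
(B) R is not serial (w has no R-successor), so the schema fails here.
(C) R is not serial (u has no R-successor), so the schema fails here.
(D) R is serial (every world has an R-successor), so the schema is valid here.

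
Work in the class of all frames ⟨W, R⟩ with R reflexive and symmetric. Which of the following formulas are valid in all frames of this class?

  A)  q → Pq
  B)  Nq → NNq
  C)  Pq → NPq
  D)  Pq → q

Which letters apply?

Reflexive relations are serial.
(A) q → Pq is the dual of axiom T, which corresponds to reflexivity. Every such R is reflexive — valid.
(B) Nq → NNq (axiom 4) characterises the transitive frames. Such an R need not be transitive — not valid.
(C) Pq → NPq (axiom 5) characterises the euclidean frames. Such an R need not be euclidean — not valid.
(D) Pq → q is valid only on frames where every R-edge is a self-loop. Such an R need not be a subset of the identity — not valid.

A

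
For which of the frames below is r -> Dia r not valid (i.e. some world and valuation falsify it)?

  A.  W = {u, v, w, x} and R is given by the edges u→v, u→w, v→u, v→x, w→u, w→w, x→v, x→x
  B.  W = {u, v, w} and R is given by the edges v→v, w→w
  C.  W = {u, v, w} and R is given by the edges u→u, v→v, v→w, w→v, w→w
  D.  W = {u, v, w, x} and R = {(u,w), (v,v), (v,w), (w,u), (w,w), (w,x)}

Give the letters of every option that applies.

The schema r -> Dia r is the dual of axiom T; it is valid on a frame iff R is reflexive.
(A) R is not reflexive (not u R u), so the schema fails here.
(B) R is not reflexive (not u R u), so the schema fails here.
(C) R is reflexive (each world relates to itself), so the schema is valid here.
(D) R is not reflexive (not u R u), so the schema fails here.

A, B, D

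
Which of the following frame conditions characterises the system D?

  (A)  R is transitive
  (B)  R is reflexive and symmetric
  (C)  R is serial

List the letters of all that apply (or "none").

C

(A) this class determines K4, not D.
(B) this class determines B (= KTB), not D.
(C) D is sound and complete for exactly this class.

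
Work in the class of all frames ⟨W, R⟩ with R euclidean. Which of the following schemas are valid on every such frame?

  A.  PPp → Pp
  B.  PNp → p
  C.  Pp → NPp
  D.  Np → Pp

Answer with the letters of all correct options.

C

(A) PPp → Pp is the dual of axiom 4; it is valid on a frame exactly when R is transitive. Such an R need not be transitive, so not valid.
(B) PNp → p is the dual of axiom B, which corresponds to symmetry. Such an R need not be symmetric — not valid.
(C) Pp → NPp is axiom 5, which corresponds to the euclidean property. Every such R is euclidean — valid.
(D) Np → Pp (axiom D) characterises the serial frames. Such an R need not be serial — not valid.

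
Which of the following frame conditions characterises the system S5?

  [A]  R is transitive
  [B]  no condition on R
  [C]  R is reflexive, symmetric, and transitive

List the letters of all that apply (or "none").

(A) this class determines K4, not S5.
(B) this class determines K, not S5.
(C) S5 is sound and complete for exactly this class.

C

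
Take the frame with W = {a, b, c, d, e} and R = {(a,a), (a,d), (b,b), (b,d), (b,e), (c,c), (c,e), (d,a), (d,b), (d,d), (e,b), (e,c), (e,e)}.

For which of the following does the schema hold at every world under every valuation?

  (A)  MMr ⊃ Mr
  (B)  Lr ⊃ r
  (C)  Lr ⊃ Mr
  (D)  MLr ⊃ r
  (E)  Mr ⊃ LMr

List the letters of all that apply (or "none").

R is reflexive: each world relates to itself.
R is symmetric: every R-edge is matched by its reverse.
R is not transitive: a R d and d R b but not a R b.
R is not euclidean: b R d and b R e but not d R e.
R is serial: every world has an R-successor.
(A) MMr ⊃ Mr is the dual of axiom 4; it is valid on a frame exactly when R is transitive. R is not transitive, so not valid.
(B) axiom T: valid iff R is reflexive. R is reflexive — valid.
(C) Lr ⊃ Mr is axiom D, which corresponds to seriality. R is serial — valid.
(D) the dual of axiom B: valid iff R is symmetric. R is symmetric — valid.
(E) Mr ⊃ LMr (axiom 5) characterises the euclidean frames. R is not euclidean — not valid.

B, C, D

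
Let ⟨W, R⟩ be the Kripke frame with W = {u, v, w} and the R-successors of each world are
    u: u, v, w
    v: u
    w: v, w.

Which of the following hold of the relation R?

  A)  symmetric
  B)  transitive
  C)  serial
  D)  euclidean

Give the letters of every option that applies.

(A) not symmetric: u R w but not w R u.
(B) not transitive: v R u and u R v but not v R v.
(C) serial: every world has an R-successor.
(D) not euclidean: u R v and u R w but not v R w.

C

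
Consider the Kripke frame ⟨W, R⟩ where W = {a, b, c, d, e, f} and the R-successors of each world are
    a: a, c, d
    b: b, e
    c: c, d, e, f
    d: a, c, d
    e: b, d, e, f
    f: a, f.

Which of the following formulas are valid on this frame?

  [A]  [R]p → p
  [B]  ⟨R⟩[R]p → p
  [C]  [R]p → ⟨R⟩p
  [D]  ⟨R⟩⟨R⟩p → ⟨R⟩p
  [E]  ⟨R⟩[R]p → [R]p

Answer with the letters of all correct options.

A, C

R is reflexive: each world relates to itself.
R is not symmetric: a R c but not c R a.
R is not transitive: a R c and c R e but not a R e.
R is not euclidean: a R c and a R a but not c R a.
R is serial: every world has an R-successor.
(A) axiom T: valid iff R is reflexive. R is reflexive — valid.
(B) ⟨R⟩[R]p → p (the dual of axiom B) characterises the symmetric frames. R is not symmetric — not valid.
(C) [R]p → ⟨R⟩p is axiom D; it is valid on a frame exactly when R is serial. R is serial, so valid.
(D) the dual of axiom 4: valid iff R is transitive. R is not transitive — not valid.
(E) ⟨R⟩[R]p → [R]p is the dual of axiom 5, which corresponds to the euclidean property. R is not euclidean — not valid.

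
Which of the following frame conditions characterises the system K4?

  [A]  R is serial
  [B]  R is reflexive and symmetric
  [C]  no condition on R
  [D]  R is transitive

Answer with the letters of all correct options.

D

(A) this class determines D, not K4.
(B) this class determines B (= KTB), not K4.
(C) this class determines K, not K4.
(D) K4 is sound and complete for exactly this class.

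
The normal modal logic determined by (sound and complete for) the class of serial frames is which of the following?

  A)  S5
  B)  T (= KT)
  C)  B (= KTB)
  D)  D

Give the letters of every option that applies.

(A) S5 is determined by the class of reflexive, symmetric, and transitive frames.
(B) T (= KT) is determined by the class of reflexive frames.
(C) B (= KTB) is determined by the class of reflexive and symmetric frames.
(D) D is determined by exactly this class.

D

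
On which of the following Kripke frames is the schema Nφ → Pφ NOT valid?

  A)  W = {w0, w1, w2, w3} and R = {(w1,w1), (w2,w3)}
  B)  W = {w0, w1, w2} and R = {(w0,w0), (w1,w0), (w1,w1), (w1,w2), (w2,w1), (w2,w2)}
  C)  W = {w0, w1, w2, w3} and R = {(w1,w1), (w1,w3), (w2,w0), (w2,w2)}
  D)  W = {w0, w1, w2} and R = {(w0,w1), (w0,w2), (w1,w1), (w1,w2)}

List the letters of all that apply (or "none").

The schema Nφ → Pφ is axiom D; it is valid on a frame iff R is serial.
(A) R is not serial (w0 has no R-successor), so the schema fails here.
(B) R is serial (every world has an R-successor), so the schema is valid here.
(C) R is not serial (w0 has no R-successor), so the schema fails here.
(D) R is not serial (w2 has no R-successor), so the schema fails here.

A, C, D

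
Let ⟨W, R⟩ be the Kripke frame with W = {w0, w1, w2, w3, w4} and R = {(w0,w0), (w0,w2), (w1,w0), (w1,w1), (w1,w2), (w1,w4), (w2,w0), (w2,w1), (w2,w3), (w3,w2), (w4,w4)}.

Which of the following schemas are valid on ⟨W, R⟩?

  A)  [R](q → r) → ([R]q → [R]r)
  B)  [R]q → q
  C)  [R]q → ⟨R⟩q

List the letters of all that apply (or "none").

R is not reflexive: not w2 R w2.
R is serial: every world has an R-successor.
(A) this is just K, valid on every normal frame.
(B) [R]q → q is axiom T; it is valid on a frame exactly when R is reflexive. R is not reflexive, so not valid.
(C) [R]q → ⟨R⟩q is axiom D, which corresponds to seriality. R is serial — valid.

A, C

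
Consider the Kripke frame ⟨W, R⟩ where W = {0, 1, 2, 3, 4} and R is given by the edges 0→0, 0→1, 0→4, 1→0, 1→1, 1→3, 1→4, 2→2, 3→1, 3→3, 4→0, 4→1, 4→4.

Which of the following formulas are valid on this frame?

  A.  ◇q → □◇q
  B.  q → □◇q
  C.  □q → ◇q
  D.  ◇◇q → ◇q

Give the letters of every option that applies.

B, C

R is symmetric: every R-edge is matched by its reverse.
R is not transitive: 0 R 1 and 1 R 3 but not 0 R 3.
R is not euclidean: 1 R 0 and 1 R 3 but not 0 R 3.
R is serial: every world has an R-successor.
(A) ◇q → □◇q is axiom 5; it is valid on a frame exactly when R is euclidean. R is not euclidean, so not valid.
(B) q → □◇q is axiom B; it is valid on a frame exactly when R is symmetric. R is symmetric, so valid.
(C) □q → ◇q (axiom D) characterises the serial frames. R is serial — valid.
(D) the dual of axiom 4: valid iff R is transitive. R is not transitive — not valid.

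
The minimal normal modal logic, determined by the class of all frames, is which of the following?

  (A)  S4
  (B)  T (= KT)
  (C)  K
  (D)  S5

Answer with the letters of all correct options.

C

(A) S4 is determined by the class of reflexive and transitive frames.
(B) T (= KT) is determined by the class of reflexive frames.
(C) K is determined by exactly this class.
(D) S5 is determined by the class of reflexive, symmetric, and transitive frames.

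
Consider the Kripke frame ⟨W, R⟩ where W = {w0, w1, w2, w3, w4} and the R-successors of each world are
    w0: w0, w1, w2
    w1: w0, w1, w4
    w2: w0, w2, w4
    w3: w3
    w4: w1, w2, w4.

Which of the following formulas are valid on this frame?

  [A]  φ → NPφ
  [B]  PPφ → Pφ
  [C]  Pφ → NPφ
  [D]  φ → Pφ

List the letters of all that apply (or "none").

A, D

R is reflexive: each world relates to itself.
R is symmetric: every R-edge is matched by its reverse.
R is not transitive: w0 R w1 and w1 R w4 but not w0 R w4.
R is not euclidean: w0 R w1 and w0 R w2 but not w1 R w2.
(A) φ → NPφ is axiom B, which corresponds to symmetry. R is symmetric — valid.
(B) PPφ → Pφ is the dual of axiom 4, which corresponds to transitivity. R is not transitive — not valid.
(C) Pφ → NPφ (axiom 5) characterises the euclidean frames. R is not euclidean — not valid.
(D) φ → Pφ (the dual of axiom T) characterises the reflexive frames. R is reflexive — valid.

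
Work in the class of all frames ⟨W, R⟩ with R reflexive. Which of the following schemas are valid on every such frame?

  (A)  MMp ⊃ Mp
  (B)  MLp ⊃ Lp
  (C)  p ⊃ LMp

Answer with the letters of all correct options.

A reflexive relation is serial.
(A) MMp ⊃ Mp is the dual of axiom 4; it is valid on a frame exactly when R is transitive. Such an R need not be transitive, so not valid.
(B) the dual of axiom 5: valid iff R is euclidean. Such an R need not be euclidean — not valid.
(C) p ⊃ LMp (axiom B) characterises the symmetric frames. Such an R need not be symmetric — not valid.

none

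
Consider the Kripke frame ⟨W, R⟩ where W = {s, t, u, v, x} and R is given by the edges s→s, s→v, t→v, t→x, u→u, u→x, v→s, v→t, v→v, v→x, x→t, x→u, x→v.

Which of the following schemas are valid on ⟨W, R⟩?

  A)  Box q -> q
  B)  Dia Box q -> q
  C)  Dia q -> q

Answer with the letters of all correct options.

B

R is not reflexive: not t R t.
R is symmetric: every R-edge is matched by its reverse.
R is not a subset of the identity: s R v with s ≠ v.
(A) Box q -> q is axiom T, which corresponds to reflexivity. R is not reflexive — not valid.
(B) the dual of axiom B: valid iff R is symmetric. R is symmetric — valid.
(C) Dia q -> q is valid only on frames where every R-edge is a self-loop. Here R ⊄ identity — not valid.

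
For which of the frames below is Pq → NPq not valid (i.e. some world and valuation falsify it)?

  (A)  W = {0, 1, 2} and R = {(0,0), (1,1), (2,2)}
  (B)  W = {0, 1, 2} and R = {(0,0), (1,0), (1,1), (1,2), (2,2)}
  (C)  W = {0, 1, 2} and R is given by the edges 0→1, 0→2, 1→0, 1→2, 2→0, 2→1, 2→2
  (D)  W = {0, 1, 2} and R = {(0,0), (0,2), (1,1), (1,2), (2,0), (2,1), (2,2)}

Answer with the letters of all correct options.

B, C, D

The schema Pq → NPq is axiom 5; it is valid on a frame iff R is euclidean.
(A) R is euclidean (any two R-successors of the same world are R-related), so the schema is valid here.
(B) R is not euclidean (1 R 0 and 1 R 1 but not 0 R 1), so the schema fails here.
(C) R is not euclidean (0 R 1 and 0 R 1 but not 1 R 1), so the schema fails here.
(D) R is not euclidean (2 R 0 and 2 R 1 but not 0 R 1), so the schema fails here.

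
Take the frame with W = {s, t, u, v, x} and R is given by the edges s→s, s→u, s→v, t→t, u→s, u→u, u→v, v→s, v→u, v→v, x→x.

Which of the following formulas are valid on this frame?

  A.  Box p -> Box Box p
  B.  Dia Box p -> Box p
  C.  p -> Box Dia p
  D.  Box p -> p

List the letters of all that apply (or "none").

A, B, C, D

R is reflexive: each world relates to itself.
R is symmetric: every R-edge is matched by its reverse.
R is transitive: R is closed under composition.
R is euclidean: any two R-successors of the same world are R-related.
(A) Box p -> Box Box p is axiom 4; it is valid on a frame exactly when R is transitive. R is transitive, so valid.
(B) Dia Box p -> Box p is the dual of axiom 5, which corresponds to the euclidean property. R is euclidean — valid.
(C) p -> Box Dia p is axiom B, which corresponds to symmetry. R is symmetric — valid.
(D) Box p -> p is axiom T; it is valid on a frame exactly when R is reflexive. R is reflexive, so valid.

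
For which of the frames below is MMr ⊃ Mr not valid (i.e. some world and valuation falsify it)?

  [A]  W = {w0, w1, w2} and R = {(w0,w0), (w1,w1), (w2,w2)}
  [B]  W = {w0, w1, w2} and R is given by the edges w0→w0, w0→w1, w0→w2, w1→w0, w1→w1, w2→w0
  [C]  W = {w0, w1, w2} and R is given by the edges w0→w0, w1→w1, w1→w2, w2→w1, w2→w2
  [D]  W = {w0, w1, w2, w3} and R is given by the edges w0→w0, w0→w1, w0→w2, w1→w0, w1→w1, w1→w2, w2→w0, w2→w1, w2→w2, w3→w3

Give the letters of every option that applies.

B

The schema MMr ⊃ Mr is the dual of axiom 4; it is valid on a frame iff R is transitive.
(A) R is transitive (R is closed under composition), so the schema is valid here.
(B) R is not transitive (w1 R w0 and w0 R w2 but not w1 R w2), so the schema fails here.
(C) R is transitive (R is closed under composition), so the schema is valid here.
(D) R is transitive (R is closed under composition), so the schema is valid here.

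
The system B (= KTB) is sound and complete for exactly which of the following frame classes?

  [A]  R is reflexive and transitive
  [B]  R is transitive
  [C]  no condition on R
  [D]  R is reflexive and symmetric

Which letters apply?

(A) this class determines S4, not B (= KTB).
(B) this class determines K4, not B (= KTB).
(C) this class determines K, not B (= KTB).
(D) B (= KTB) is sound and complete for exactly this class.

D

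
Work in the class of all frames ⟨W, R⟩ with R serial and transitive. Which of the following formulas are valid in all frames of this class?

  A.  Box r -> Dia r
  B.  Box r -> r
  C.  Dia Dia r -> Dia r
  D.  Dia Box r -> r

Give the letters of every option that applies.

(A) Box r -> Dia r is axiom D; it is valid on a frame exactly when R is serial. Every such R is serial, so valid.
(B) Box r -> r is axiom T, which corresponds to reflexivity. Such an R need not be reflexive — not valid.
(C) Dia Dia r -> Dia r (the dual of axiom 4) characterises the transitive frames. Every such R is transitive — valid.
(D) Dia Box r -> r (the dual of axiom B) characterises the symmetric frames. Such an R need not be symmetric — not valid.

A, C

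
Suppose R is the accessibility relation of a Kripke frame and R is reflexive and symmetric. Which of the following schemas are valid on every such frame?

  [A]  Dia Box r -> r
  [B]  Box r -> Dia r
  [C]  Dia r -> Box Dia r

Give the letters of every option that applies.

A, B

Reflexive relations are serial.
(A) the dual of axiom B: valid iff R is symmetric. Every such R is symmetric — valid.
(B) Box r -> Dia r is axiom D; it is valid on a frame exactly when R is serial. Every such R is serial, so valid.
(C) Dia r -> Box Dia r is axiom 5; it is valid on a frame exactly when R is euclidean. Such an R need not be euclidean, so not valid.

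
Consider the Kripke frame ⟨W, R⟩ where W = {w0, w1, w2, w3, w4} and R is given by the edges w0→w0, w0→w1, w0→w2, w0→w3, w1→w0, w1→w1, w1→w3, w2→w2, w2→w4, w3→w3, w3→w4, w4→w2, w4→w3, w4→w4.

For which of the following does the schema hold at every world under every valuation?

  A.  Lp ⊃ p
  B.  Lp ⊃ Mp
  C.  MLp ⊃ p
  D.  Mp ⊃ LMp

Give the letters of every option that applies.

R is reflexive: each world relates to itself.
R is not symmetric: w0 R w2 but not w2 R w0.
R is not euclidean: w0 R w1 and w0 R w2 but not w1 R w2.
R is serial: every world has an R-successor.
(A) Lp ⊃ p (axiom T) characterises the reflexive frames. R is reflexive — valid.
(B) axiom D: valid iff R is serial. R is serial — valid.
(C) MLp ⊃ p is the dual of axiom B; it is valid on a frame exactly when R is symmetric. R is not symmetric, so not valid.
(D) Mp ⊃ LMp (axiom 5) characterises the euclidean frames. R is not euclidean — not valid.

A, B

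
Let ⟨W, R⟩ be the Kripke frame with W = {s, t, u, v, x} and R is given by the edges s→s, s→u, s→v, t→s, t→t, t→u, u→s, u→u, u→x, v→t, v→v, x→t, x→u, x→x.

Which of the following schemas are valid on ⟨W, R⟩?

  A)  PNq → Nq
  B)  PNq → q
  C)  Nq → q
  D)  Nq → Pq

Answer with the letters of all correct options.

R is reflexive: each world relates to itself.
R is not symmetric: s R v but not v R s.
R is not euclidean: s R u and s R v but not u R v.
R is serial: every world has an R-successor.
(A) PNq → Nq is the dual of axiom 5; it is valid on a frame exactly when R is euclidean. R is not euclidean, so not valid.
(B) PNq → q is the dual of axiom B, which corresponds to symmetry. R is not symmetric — not valid.
(C) Nq → q is axiom T, which corresponds to reflexivity. R is reflexive — valid.
(D) axiom D: valid iff R is serial. R is serial — valid.

C, D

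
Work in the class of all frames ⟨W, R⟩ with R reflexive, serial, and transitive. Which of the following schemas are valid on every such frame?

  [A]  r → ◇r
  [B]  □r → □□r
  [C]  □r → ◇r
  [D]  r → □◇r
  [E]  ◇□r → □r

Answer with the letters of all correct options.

(A) r → ◇r is the dual of axiom T; it is valid on a frame exactly when R is reflexive. Every such R is reflexive, so valid.
(B) axiom 4: valid iff R is transitive. Every such R is transitive — valid.
(C) □r → ◇r is axiom D, which corresponds to seriality. Every such R is serial — valid.
(D) r → □◇r is axiom B; it is valid on a frame exactly when R is symmetric. Such an R need not be symmetric, so not valid.
(E) ◇□r → □r (the dual of axiom 5) characterises the euclidean frames. Such an R need not be euclidean — not valid.

A, B, C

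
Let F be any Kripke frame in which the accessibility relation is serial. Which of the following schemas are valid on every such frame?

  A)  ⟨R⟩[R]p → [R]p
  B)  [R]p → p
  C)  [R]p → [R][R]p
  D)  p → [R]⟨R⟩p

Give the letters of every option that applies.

(A) ⟨R⟩[R]p → [R]p is the dual of axiom 5; it is valid on a frame exactly when R is euclidean. Such an R need not be euclidean, so not valid.
(B) [R]p → p (axiom T) characterises the reflexive frames. Such an R need not be reflexive — not valid.
(C) [R]p → [R][R]p (axiom 4) characterises the transitive frames. Such an R need not be transitive — not valid.
(D) p → [R]⟨R⟩p is axiom B; it is valid on a frame exactly when R is symmetric. Such an R need not be symmetric, so not valid.

none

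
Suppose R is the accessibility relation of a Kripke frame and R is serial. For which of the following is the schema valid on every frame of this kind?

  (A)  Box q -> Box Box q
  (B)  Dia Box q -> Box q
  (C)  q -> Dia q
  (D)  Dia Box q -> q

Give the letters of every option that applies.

none

(A) Box q -> Box Box q (axiom 4) characterises the transitive frames. Such an R need not be transitive — not valid.
(B) Dia Box q -> Box q is the dual of axiom 5; it is valid on a frame exactly when R is euclidean. Such an R need not be euclidean, so not valid.
(C) q -> Dia q (the dual of axiom T) characterises the reflexive frames. Such an R need not be reflexive — not valid.
(D) Dia Box q -> q is the dual of axiom B; it is valid on a frame exactly when R is symmetric. Such an R need not be symmetric, so not valid.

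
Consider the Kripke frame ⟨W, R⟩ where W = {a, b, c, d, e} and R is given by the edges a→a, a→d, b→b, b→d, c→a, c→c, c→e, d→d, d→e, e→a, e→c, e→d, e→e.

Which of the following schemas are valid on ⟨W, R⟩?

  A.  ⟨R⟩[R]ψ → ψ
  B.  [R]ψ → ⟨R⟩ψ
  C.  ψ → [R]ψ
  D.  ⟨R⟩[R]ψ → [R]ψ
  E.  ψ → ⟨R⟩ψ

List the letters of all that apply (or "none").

B, E

R is reflexive: each world relates to itself.
R is not symmetric: a R d but not d R a.
R is not euclidean: a R d and a R a but not d R a.
R is serial: every world has an R-successor.
R is not a subset of the identity: a R d with a ≠ d.
(A) ⟨R⟩[R]ψ → ψ (the dual of axiom B) characterises the symmetric frames. R is not symmetric — not valid.
(B) axiom D: valid iff R is serial. R is serial — valid.
(C) ψ → [R]ψ (equivalent to ◇p→p) corresponds to R being a subset of the identity. Here R ⊄ identity, so not valid.
(D) the dual of axiom 5: valid iff R is euclidean. R is not euclidean — not valid.
(E) the dual of axiom T: valid iff R is reflexive. R is reflexive — valid.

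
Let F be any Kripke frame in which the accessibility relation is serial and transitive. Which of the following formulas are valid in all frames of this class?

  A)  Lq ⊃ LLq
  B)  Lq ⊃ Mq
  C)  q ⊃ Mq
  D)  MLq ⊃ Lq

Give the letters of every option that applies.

A, B

(A) Lq ⊃ LLq is axiom 4; it is valid on a frame exactly when R is transitive. Every such R is transitive, so valid.
(B) Lq ⊃ Mq is axiom D; it is valid on a frame exactly when R is serial. Every such R is serial, so valid.
(C) q ⊃ Mq is the dual of axiom T, which corresponds to reflexivity. Such an R need not be reflexive — not valid.
(D) MLq ⊃ Lq is the dual of axiom 5; it is valid on a frame exactly when R is euclidean. Such an R need not be euclidean, so not valid.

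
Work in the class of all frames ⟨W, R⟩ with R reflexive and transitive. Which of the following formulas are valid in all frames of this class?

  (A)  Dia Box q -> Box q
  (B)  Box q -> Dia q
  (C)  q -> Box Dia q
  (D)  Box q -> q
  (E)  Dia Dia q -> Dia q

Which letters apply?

Reflexive relations are serial.
(A) Dia Box q -> Box q is the dual of axiom 5, which corresponds to the euclidean property. Such an R need not be euclidean — not valid.
(B) axiom D: valid iff R is serial. Every such R is serial — valid.
(C) q -> Box Dia q is axiom B, which corresponds to symmetry. Such an R need not be symmetric — not valid.
(D) Box q -> q is axiom T; it is valid on a frame exactly when R is reflexive. Every such R is reflexive, so valid.
(E) the dual of axiom 4: valid iff R is transitive. Every such R is transitive — valid.

B, D, E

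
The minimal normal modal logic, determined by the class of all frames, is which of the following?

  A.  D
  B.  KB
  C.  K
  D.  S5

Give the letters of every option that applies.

(A) D is determined by the class of serial frames.
(B) KB is determined by the class of symmetric frames.
(C) K is determined by exactly this class.
(D) S5 is determined by the class of reflexive, symmetric, and transitive frames.

C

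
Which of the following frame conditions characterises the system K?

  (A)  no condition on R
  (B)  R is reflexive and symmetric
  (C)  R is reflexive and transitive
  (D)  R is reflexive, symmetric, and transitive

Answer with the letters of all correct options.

A

(A) K is sound and complete for exactly this class.
(B) this class determines B (= KTB), not K.
(C) this class determines S4, not K.
(D) this class determines S5, not K.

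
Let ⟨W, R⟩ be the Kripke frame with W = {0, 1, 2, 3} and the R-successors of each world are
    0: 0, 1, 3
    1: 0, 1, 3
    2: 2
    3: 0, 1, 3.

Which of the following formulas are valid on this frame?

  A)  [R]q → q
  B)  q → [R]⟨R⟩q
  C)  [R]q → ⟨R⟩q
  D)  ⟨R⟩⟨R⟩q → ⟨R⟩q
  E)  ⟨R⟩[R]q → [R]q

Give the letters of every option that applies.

R is reflexive: each world relates to itself.
R is symmetric: every R-edge is matched by its reverse.
R is transitive: R is closed under composition.
R is euclidean: any two R-successors of the same world are R-related.
R is serial: every world has an R-successor.
(A) [R]q → q (axiom T) characterises the reflexive frames. R is reflexive — valid.
(B) q → [R]⟨R⟩q is axiom B; it is valid on a frame exactly when R is symmetric. R is symmetric, so valid.
(C) [R]q → ⟨R⟩q is axiom D; it is valid on a frame exactly when R is serial. R is serial, so valid.
(D) ⟨R⟩⟨R⟩q → ⟨R⟩q is the dual of axiom 4; it is valid on a frame exactly when R is transitive. R is transitive, so valid.
(E) ⟨R⟩[R]q → [R]q (the dual of axiom 5) characterises the euclidean frames. R is euclidean — valid.

A, B, C, D, E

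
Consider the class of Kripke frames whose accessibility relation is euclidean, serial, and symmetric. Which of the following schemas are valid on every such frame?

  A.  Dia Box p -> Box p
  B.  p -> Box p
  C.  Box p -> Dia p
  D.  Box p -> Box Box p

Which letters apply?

Serial, symmetric and euclidean together give transitive (from symmetry + euclidean) and then reflexive; the relation is an equivalence.
(A) Dia Box p -> Box p is the dual of axiom 5, which corresponds to the euclidean property. Every such R is euclidean — valid.
(B) p -> Box p (equivalent to ◇p→p) corresponds to R being a subset of the identity. Such an R need not be a subset of the identity, so not valid.
(C) axiom D: valid iff R is serial. Every such R is serial — valid.
(D) Box p -> Box Box p is axiom 4, which corresponds to transitivity. Every such R is transitive — valid.

A, C, D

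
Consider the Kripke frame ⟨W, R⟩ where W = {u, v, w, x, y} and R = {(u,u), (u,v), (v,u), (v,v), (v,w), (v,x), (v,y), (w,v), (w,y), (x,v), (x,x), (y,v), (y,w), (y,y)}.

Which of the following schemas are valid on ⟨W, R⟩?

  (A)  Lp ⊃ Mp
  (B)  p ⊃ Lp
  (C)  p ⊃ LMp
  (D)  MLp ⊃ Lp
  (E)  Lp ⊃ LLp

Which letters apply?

R is symmetric: every R-edge is matched by its reverse.
R is not transitive: u R v and v R w but not u R w.
R is not euclidean: v R u and v R w but not u R w.
R is serial: every world has an R-successor.
R is not a subset of the identity: u R v with u ≠ v.
(A) Lp ⊃ Mp is axiom D, which corresponds to seriality. R is serial — valid.
(B) p ⊃ Lp is equivalent to ◇p→p; it holds exactly when R ⊆ identity. Here R ⊄ identity — not valid.
(C) p ⊃ LMp (axiom B) characterises the symmetric frames. R is symmetric — valid.
(D) MLp ⊃ Lp is the dual of axiom 5; it is valid on a frame exactly when R is euclidean. R is not euclidean, so not valid.
(E) Lp ⊃ LLp is axiom 4; it is valid on a frame exactly when R is transitive. R is not transitive, so not valid.

A, C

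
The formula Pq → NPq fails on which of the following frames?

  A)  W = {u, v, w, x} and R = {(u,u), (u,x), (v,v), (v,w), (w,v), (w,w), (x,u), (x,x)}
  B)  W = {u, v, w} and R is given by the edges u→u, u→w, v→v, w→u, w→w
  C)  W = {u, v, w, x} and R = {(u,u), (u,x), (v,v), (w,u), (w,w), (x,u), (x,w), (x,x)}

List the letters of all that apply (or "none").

C

The schema Pq → NPq is axiom 5; it is valid on a frame iff R is euclidean.
(A) R is euclidean (any two R-successors of the same world are R-related), so the schema is valid here.
(B) R is euclidean (any two R-successors of the same world are R-related), so the schema is valid here.
(C) R is not euclidean (w R u and w R w but not u R w), so the schema fails here.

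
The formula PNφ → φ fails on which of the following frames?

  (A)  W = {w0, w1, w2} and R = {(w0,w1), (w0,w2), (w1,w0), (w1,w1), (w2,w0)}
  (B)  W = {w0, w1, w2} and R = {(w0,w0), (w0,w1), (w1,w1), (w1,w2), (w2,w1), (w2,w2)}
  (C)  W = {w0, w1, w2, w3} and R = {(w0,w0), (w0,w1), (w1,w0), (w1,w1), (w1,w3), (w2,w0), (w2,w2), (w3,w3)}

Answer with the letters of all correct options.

The schema PNφ → φ is the dual of axiom B; it is valid on a frame iff R is symmetric.
(A) R is symmetric (every R-edge is matched by its reverse), so the schema is valid here.
(B) R is not symmetric (w0 R w1 but not w1 R w0), so the schema fails here.
(C) R is not symmetric (w1 R w3 but not w3 R w1), so the schema fails here.

B, C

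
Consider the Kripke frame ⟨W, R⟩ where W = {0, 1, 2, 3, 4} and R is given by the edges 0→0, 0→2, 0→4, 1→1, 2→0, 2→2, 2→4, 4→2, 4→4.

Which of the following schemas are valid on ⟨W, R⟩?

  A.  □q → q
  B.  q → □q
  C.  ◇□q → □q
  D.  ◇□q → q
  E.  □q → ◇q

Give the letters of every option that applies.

none

R is not reflexive: not 3 R 3.
R is not symmetric: 0 R 4 but not 4 R 0.
R is not euclidean: 0 R 4 and 0 R 0 but not 4 R 0.
R is not serial: 3 has no R-successor.
R is not a subset of the identity: 0 R 2 with 0 ≠ 2.
(A) □q → q (axiom T) characterises the reflexive frames. R is not reflexive — not valid.
(B) q → □q is valid only on frames where every R-edge is a self-loop. Here R ⊄ identity — not valid.
(C) ◇□q → □q is the dual of axiom 5, which corresponds to the euclidean property. R is not euclidean — not valid.
(D) ◇□q → q is the dual of axiom B, which corresponds to symmetry. R is not symmetric — not valid.
(E) □q → ◇q is axiom D, which corresponds to seriality. R is not serial — not valid.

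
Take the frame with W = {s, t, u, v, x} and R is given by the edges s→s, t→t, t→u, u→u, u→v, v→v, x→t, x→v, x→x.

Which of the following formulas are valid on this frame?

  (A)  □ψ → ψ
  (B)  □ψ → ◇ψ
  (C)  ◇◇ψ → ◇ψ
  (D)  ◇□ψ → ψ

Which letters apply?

R is reflexive: each world relates to itself.
R is not symmetric: t R u but not u R t.
R is not transitive: t R u and u R v but not t R v.
R is serial: every world has an R-successor.
(A) axiom T: valid iff R is reflexive. R is reflexive — valid.
(B) □ψ → ◇ψ is axiom D; it is valid on a frame exactly when R is serial. R is serial, so valid.
(C) ◇◇ψ → ◇ψ (the dual of axiom 4) characterises the transitive frames. R is not transitive — not valid.
(D) ◇□ψ → ψ is the dual of axiom B; it is valid on a frame exactly when R is symmetric. R is not symmetric, so not valid.

A, B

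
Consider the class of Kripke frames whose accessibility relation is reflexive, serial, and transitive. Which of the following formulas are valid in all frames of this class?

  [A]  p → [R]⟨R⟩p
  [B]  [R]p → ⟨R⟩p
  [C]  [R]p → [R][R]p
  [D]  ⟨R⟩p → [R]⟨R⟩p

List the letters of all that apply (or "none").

(A) p → [R]⟨R⟩p is axiom B, which corresponds to symmetry. Such an R need not be symmetric — not valid.
(B) axiom D: valid iff R is serial. Every such R is serial — valid.
(C) axiom 4: valid iff R is transitive. Every such R is transitive — valid.
(D) ⟨R⟩p → [R]⟨R⟩p (axiom 5) characterises the euclidean frames. Such an R need not be euclidean — not valid.

B, C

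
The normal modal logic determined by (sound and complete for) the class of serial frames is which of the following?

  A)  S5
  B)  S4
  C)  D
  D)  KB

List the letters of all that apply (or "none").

C

(A) S5 is determined by the class of reflexive, symmetric, and transitive frames.
(B) S4 is determined by the class of reflexive and transitive frames.
(C) D is determined by exactly this class.
(D) KB is determined by the class of symmetric frames.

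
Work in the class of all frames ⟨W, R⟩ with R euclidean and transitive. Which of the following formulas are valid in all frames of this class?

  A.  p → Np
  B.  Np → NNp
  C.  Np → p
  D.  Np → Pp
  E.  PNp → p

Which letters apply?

B

(A) p → Np (equivalent to ◇p→p) corresponds to R being a subset of the identity. Such an R need not be a subset of the identity, so not valid.
(B) axiom 4: valid iff R is transitive. Every such R is transitive — valid.
(C) Np → p is axiom T; it is valid on a frame exactly when R is reflexive. Such an R need not be reflexive, so not valid.
(D) Np → Pp (axiom D) characterises the serial frames. Such an R need not be serial — not valid.
(E) the dual of axiom B: valid iff R is symmetric. Such an R need not be symmetric — not valid.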